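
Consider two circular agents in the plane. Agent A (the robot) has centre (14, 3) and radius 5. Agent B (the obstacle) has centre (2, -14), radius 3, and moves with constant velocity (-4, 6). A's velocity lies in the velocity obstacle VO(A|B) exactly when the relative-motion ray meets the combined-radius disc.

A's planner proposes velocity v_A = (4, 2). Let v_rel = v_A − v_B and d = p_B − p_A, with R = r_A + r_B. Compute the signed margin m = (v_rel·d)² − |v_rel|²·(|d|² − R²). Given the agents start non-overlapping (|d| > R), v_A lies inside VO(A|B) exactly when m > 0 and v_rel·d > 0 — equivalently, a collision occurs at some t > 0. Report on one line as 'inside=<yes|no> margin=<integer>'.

d = (-12, -17),  |d|² = 433;  R = 5+3 = 8,  c = 433−8² = 369
v_rel = (8, -4),  |v_rel|² = 80;  v_rel·d = (8)·(-12) + (-4)·(-17) = -28
80·t² + 56·t + 369 = 0  ⇒  m = (-28)² − 80·369 = -28736
m = -28736 < 0,  v_rel·d = -28 < 0  ⇒  outside

inside=no margin=-28736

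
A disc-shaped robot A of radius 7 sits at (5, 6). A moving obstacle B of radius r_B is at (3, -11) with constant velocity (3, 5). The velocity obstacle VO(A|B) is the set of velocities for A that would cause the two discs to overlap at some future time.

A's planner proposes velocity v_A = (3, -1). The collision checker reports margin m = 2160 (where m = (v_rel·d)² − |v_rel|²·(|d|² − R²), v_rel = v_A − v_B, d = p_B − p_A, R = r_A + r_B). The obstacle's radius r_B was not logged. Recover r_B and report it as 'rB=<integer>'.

m = 2160
d = (-2, -17);  v_rel = (0, -6),  |v_rel|² = 36
v_rel×d = (0)·(-17) − (-6)·(-2) = -12
since m = R²·36 − (-12)²:  R² = (144 + 2160) / 36 = 64
R = √64 = 8  ⇒  r_B = 8 − 7 = 1

rB=1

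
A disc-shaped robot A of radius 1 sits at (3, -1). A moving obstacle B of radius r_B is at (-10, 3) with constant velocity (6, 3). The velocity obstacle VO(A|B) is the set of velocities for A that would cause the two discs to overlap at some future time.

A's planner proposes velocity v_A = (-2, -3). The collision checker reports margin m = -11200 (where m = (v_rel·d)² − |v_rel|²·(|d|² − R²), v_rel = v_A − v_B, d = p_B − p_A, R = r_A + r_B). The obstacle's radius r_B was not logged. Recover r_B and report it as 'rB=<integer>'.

m = -11200
d = (-13, 4);  v_rel = (-8, -6),  |v_rel|² = 100
v_rel×d = (-8)·(4) − (-6)·(-13) = -110
since m = R²·100 − (-110)²:  R² = (12100 + -11200) / 100 = 9
R = √9 = 3  ⇒  r_B = 3 − 1 = 2

rB=2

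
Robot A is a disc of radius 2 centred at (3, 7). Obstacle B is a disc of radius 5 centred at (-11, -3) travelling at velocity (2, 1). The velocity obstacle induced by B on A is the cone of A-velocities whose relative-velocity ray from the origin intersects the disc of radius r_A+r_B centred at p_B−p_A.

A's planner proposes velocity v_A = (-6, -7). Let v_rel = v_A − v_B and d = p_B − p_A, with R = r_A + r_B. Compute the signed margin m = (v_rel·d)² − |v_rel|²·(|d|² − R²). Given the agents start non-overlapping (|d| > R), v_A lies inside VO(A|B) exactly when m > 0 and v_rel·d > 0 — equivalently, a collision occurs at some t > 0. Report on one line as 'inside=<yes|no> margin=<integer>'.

d = (-14, -10),  |d|² = 296;  R = 2+5 = 7,  c = 296−7² = 247
v_rel = (-8, -8),  |v_rel|² = 128;  v_rel·d = (-8)·(-14) + (-8)·(-10) = 192
128·t² − 384·t + 247 = 0  ⇒  m = 192² − 128·247 = 5248
m = 5248 > 0,  v_rel·d = 192 > 0  ⇒  inside

inside=yes margin=5248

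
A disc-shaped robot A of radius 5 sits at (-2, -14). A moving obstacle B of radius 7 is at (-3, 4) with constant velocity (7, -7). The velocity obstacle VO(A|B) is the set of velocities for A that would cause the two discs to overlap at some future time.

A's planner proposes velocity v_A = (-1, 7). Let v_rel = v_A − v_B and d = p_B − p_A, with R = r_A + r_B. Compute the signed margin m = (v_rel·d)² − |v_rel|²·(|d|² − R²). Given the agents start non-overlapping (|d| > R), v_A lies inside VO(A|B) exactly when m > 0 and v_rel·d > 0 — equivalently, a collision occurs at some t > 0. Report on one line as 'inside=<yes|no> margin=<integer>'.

d = (-1, 18),  |d|² = 325;  R = 5+7 = 12,  c = 325−12² = 181
v_rel = (-8, 14),  |v_rel|² = 260;  v_rel·d = (-8)·(-1) + (14)·(18) = 260
260·t² − 520·t + 181 = 0  ⇒  m = 260² − 260·181 = 20540
m = 20540 > 0,  v_rel·d = 260 > 0  ⇒  inside

inside=yes margin=20540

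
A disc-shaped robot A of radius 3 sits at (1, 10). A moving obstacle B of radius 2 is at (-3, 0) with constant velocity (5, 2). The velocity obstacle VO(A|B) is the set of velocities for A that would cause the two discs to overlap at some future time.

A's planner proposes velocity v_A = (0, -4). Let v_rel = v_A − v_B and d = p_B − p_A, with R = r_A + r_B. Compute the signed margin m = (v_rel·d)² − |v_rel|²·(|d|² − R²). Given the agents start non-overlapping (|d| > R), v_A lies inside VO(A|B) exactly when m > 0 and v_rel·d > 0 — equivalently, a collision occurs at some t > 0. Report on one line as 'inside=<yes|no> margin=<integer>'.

d = (-4, -10),  |d|² = 116;  R = 3+2 = 5,  c = 116−5² = 91
v_rel = (-5, -6),  |v_rel|² = 61;  v_rel·d = (-5)·(-4) + (-6)·(-10) = 80
61·t² − 160·t + 91 = 0  ⇒  m = 80² − 61·91 = 849
m = 849 > 0,  v_rel·d = 80 > 0  ⇒  inside

inside=yes margin=849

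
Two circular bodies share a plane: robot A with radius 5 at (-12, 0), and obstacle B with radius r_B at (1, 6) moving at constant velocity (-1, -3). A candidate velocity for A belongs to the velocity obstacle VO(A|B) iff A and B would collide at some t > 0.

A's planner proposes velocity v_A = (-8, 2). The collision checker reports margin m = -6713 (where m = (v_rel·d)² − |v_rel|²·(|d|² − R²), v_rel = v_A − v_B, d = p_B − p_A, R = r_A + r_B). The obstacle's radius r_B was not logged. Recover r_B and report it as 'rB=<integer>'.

m = -6713
d = (13, 6);  v_rel = (-7, 5),  |v_rel|² = 74
v_rel×d = (-7)·(6) − (5)·(13) = -107
since m = R²·74 − (-107)²:  R² = (11449 + -6713) / 74 = 64
R = √64 = 8  ⇒  r_B = 8 − 5 = 3

rB=3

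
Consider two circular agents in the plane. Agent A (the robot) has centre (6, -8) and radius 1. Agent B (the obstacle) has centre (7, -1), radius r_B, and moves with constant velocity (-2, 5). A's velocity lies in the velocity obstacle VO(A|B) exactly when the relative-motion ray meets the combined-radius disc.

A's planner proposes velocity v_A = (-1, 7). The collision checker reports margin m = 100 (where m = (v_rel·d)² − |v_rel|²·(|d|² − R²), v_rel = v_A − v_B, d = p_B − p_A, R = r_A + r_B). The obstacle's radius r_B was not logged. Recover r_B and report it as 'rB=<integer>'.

m = 100
d = (1, 7);  v_rel = (1, 2),  |v_rel|² = 5
v_rel×d = (1)·(7) − (2)·(1) = 5
since m = R²·5 − 5²:  R² = (25 + 100) / 5 = 25
R = √25 = 5  ⇒  r_B = 5 − 1 = 4

rB=4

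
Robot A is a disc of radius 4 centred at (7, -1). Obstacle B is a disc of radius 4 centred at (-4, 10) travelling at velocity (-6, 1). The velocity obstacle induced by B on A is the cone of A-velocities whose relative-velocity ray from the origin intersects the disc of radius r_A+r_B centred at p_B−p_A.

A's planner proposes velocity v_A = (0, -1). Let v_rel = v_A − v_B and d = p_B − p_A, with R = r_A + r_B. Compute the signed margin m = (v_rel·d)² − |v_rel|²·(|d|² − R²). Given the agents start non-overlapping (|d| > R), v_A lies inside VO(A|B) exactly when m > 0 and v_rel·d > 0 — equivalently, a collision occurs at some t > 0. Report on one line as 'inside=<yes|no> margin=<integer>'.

d = (-11, 11),  |d|² = 242;  R = 4+4 = 8,  c = 242−8² = 178
v_rel = (6, -2),  |v_rel|² = 40;  v_rel·d = (6)·(-11) + (-2)·(11) = -88
40·t² + 176·t + 178 = 0  ⇒  m = (-88)² − 40·178 = 624
m = 624 > 0,  v_rel·d = -88 < 0  ⇒  outside

inside=no margin=624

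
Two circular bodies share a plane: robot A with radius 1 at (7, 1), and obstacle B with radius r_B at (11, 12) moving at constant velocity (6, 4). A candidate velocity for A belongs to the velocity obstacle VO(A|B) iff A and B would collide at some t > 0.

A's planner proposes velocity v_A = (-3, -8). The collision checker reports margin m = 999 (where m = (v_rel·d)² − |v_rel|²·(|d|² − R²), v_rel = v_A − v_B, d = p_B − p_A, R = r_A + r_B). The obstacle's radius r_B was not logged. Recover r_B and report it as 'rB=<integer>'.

m = 999
d = (4, 11);  v_rel = (-9, -12),  |v_rel|² = 225
v_rel×d = (-9)·(11) − (-12)·(4) = -51
since m = R²·225 − (-51)²:  R² = (2601 + 999) / 225 = 16
R = √16 = 4  ⇒  r_B = 4 − 1 = 3

rB=3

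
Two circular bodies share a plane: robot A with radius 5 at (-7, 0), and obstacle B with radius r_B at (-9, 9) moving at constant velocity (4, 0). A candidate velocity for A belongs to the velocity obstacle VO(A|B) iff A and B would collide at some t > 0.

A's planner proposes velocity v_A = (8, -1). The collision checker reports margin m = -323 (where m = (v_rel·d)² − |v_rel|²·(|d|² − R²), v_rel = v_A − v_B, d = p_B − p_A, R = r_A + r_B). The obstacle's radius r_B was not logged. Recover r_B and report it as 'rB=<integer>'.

m = -323
d = (-2, 9);  v_rel = (4, -1),  |v_rel|² = 17
v_rel×d = (4)·(9) − (-1)·(-2) = 34
since m = R²·17 − 34²:  R² = (1156 + -323) / 17 = 49
R = √49 = 7  ⇒  r_B = 7 − 5 = 2

rB=2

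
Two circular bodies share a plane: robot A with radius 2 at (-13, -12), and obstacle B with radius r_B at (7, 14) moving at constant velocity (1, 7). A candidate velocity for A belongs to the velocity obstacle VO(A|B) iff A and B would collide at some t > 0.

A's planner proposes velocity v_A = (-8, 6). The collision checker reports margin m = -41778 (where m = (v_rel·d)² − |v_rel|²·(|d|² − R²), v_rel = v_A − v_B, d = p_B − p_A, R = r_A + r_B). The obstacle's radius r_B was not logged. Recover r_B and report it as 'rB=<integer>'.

m = -41778
d = (20, 26);  v_rel = (-9, -1),  |v_rel|² = 82
v_rel×d = (-9)·(26) − (-1)·(20) = -214
since m = R²·82 − (-214)²:  R² = (45796 + -41778) / 82 = 49
R = √49 = 7  ⇒  r_B = 7 − 2 = 5

rB=5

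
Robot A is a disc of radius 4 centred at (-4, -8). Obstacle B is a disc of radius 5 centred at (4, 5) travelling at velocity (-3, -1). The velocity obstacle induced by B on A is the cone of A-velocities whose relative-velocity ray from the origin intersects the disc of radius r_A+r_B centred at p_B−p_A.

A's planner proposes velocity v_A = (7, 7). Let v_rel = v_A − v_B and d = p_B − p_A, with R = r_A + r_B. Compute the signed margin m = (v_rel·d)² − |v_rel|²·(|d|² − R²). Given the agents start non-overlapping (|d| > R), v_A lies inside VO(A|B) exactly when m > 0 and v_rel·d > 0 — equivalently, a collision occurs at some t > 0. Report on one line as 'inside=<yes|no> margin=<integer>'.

d = (8, 13),  |d|² = 233;  R = 4+5 = 9,  c = 233−9² = 152
v_rel = (10, 8),  |v_rel|² = 164;  v_rel·d = (10)·(8) + (8)·(13) = 184
164·t² − 368·t + 152 = 0  ⇒  m = 184² − 164·152 = 8928
m = 8928 > 0,  v_rel·d = 184 > 0  ⇒  inside

inside=yes margin=8928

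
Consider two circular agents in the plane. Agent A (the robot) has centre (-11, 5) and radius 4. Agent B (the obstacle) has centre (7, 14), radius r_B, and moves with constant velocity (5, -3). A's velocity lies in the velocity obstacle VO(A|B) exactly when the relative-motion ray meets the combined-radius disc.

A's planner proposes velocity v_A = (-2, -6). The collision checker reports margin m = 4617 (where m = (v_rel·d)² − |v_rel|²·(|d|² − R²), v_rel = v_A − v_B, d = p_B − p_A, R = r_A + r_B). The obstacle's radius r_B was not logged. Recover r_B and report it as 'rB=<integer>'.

m = 4617
d = (18, 9);  v_rel = (-7, -3),  |v_rel|² = 58
v_rel×d = (-7)·(9) − (-3)·(18) = -9
since m = R²·58 − (-9)²:  R² = (81 + 4617) / 58 = 81
R = √81 = 9  ⇒  r_B = 9 − 4 = 5

rB=5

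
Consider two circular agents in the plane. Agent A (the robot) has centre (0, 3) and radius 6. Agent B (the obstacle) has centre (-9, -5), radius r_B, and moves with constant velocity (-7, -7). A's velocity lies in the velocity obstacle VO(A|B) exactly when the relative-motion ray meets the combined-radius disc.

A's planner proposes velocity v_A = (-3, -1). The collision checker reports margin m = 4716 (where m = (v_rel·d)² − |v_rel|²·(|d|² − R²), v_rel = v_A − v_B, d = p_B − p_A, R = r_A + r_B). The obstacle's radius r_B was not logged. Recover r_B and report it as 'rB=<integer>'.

m = 4716
d = (-9, -8);  v_rel = (4, 6),  |v_rel|² = 52
v_rel×d = (4)·(-8) − (6)·(-9) = 22
since m = R²·52 − 22²:  R² = (484 + 4716) / 52 = 100
R = √100 = 10  ⇒  r_B = 10 − 6 = 4

rB=4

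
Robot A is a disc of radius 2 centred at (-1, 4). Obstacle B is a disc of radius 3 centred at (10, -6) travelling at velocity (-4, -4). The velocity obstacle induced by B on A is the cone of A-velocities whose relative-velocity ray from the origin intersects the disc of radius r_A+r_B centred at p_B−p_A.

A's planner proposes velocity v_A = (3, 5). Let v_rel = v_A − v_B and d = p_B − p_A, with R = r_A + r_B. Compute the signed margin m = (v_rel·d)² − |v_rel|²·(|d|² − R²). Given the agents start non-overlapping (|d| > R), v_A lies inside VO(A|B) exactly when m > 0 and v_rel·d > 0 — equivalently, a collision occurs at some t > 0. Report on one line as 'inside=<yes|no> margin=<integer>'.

d = (11, -10),  |d|² = 221;  R = 2+3 = 5,  c = 221−5² = 196
v_rel = (7, 9),  |v_rel|² = 130;  v_rel·d = (7)·(11) + (9)·(-10) = -13
130·t² + 26·t + 196 = 0  ⇒  m = (-13)² − 130·196 = -25311
m = -25311 < 0,  v_rel·d = -13 < 0  ⇒  outside

inside=no margin=-25311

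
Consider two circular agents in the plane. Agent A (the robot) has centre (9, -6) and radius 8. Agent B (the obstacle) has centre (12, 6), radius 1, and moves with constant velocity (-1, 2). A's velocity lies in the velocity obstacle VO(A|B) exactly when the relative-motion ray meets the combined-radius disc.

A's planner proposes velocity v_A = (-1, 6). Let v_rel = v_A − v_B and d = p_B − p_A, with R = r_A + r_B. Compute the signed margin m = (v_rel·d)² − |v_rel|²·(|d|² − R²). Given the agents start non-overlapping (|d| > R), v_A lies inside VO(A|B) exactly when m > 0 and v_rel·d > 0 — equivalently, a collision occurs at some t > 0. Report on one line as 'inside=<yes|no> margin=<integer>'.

d = (3, 12),  |d|² = 153;  R = 8+1 = 9,  c = 153−9² = 72
v_rel = (0, 4),  |v_rel|² = 16;  v_rel·d = (0)·(3) + (4)·(12) = 48
16·t² − 96·t + 72 = 0  ⇒  m = 48² − 16·72 = 1152
m = 1152 > 0,  v_rel·d = 48 > 0  ⇒  inside

inside=yes margin=1152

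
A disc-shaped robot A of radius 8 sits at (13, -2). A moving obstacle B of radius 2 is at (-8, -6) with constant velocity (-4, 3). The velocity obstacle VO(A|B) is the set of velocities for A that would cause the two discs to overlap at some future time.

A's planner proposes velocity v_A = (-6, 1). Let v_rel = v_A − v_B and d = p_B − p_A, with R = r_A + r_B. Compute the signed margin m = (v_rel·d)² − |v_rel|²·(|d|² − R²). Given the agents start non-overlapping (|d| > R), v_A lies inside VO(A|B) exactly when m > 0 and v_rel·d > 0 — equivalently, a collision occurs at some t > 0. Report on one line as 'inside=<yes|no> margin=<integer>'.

d = (-21, -4),  |d|² = 457;  R = 8+2 = 10,  c = 457−10² = 357
v_rel = (-2, -2),  |v_rel|² = 8;  v_rel·d = (-2)·(-21) + (-2)·(-4) = 50
8·t² − 100·t + 357 = 0  ⇒  m = 50² − 8·357 = -356
m = -356 < 0,  v_rel·d = 50 > 0  ⇒  outside

inside=no margin=-356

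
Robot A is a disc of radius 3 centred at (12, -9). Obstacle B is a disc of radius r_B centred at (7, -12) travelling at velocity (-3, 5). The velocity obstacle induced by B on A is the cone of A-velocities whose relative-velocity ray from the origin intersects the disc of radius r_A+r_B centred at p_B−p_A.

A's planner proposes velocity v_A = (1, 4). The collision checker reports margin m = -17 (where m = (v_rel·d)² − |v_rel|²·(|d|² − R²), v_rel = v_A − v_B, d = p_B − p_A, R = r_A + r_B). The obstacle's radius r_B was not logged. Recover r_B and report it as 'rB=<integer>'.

m = -17
d = (-5, -3);  v_rel = (4, -1),  |v_rel|² = 17
v_rel×d = (4)·(-3) − (-1)·(-5) = -17
since m = R²·17 − (-17)²:  R² = (289 + -17) / 17 = 16
R = √16 = 4  ⇒  r_B = 4 − 3 = 1

rB=1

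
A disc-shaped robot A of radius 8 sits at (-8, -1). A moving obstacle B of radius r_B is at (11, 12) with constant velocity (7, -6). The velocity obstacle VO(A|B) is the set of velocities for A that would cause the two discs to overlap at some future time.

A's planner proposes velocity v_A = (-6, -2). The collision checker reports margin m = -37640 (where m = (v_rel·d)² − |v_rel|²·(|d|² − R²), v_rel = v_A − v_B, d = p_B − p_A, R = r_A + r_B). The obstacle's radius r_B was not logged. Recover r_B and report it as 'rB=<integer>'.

m = -37640
d = (19, 13);  v_rel = (-13, 4),  |v_rel|² = 185
v_rel×d = (-13)·(13) − (4)·(19) = -245
since m = R²·185 − (-245)²:  R² = (60025 + -37640) / 185 = 121
R = √121 = 11  ⇒  r_B = 11 − 8 = 3

rB=3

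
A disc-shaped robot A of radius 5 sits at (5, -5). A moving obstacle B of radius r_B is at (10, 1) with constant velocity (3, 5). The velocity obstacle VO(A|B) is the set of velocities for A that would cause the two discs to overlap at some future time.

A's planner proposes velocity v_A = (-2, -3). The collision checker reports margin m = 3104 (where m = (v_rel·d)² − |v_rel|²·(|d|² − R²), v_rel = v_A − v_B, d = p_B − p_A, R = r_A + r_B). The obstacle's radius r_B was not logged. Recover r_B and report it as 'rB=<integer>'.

m = 3104
d = (5, 6);  v_rel = (-5, -8),  |v_rel|² = 89
v_rel×d = (-5)·(6) − (-8)·(5) = 10
since m = R²·89 − 10²:  R² = (100 + 3104) / 89 = 36
R = √36 = 6  ⇒  r_B = 6 − 5 = 1

rB=1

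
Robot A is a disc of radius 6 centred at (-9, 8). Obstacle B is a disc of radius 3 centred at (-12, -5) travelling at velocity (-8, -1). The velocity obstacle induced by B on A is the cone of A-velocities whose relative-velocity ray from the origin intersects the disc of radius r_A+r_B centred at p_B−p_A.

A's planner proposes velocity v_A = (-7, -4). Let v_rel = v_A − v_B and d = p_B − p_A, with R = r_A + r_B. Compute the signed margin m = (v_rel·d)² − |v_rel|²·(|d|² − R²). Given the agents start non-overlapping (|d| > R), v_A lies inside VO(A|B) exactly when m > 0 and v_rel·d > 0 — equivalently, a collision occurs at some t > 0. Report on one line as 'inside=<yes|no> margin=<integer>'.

d = (-3, -13),  |d|² = 178;  R = 6+3 = 9,  c = 178−9² = 97
v_rel = (1, -3),  |v_rel|² = 10;  v_rel·d = (1)·(-3) + (-3)·(-13) = 36
10·t² − 72·t + 97 = 0  ⇒  m = 36² − 10·97 = 326
m = 326 > 0,  v_rel·d = 36 > 0  ⇒  inside

inside=yes margin=326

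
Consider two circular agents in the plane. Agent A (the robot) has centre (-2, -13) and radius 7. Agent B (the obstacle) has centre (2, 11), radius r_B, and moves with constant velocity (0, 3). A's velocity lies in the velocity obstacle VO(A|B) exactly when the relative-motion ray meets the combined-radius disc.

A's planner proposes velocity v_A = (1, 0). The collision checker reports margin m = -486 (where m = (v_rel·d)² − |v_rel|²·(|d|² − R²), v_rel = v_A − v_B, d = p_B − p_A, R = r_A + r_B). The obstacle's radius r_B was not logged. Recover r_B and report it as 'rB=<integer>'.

m = -486
d = (4, 24);  v_rel = (1, -3),  |v_rel|² = 10
v_rel×d = (1)·(24) − (-3)·(4) = 36
since m = R²·10 − 36²:  R² = (1296 + -486) / 10 = 81
R = √81 = 9  ⇒  r_B = 9 − 7 = 2

rB=2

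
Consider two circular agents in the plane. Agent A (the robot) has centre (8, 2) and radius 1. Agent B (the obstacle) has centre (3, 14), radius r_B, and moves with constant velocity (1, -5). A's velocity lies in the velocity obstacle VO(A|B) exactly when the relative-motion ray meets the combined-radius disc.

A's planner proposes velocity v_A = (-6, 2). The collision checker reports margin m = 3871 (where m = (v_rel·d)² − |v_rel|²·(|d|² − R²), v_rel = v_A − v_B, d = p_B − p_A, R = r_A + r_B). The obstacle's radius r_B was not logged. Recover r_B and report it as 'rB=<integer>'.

m = 3871
d = (-5, 12);  v_rel = (-7, 7),  |v_rel|² = 98
v_rel×d = (-7)·(12) − (7)·(-5) = -49
since m = R²·98 − (-49)²:  R² = (2401 + 3871) / 98 = 64
R = √64 = 8  ⇒  r_B = 8 − 1 = 7

rB=7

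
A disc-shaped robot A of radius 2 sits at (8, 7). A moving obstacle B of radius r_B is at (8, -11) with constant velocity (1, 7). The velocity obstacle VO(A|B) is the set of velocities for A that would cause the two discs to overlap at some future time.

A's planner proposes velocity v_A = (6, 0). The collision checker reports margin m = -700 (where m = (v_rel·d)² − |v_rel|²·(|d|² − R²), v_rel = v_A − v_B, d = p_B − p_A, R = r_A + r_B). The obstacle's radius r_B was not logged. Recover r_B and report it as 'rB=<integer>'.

m = -700
d = (0, -18);  v_rel = (5, -7),  |v_rel|² = 74
v_rel×d = (5)·(-18) − (-7)·(0) = -90
since m = R²·74 − (-90)²:  R² = (8100 + -700) / 74 = 100
R = √100 = 10  ⇒  r_B = 10 − 2 = 8

rB=8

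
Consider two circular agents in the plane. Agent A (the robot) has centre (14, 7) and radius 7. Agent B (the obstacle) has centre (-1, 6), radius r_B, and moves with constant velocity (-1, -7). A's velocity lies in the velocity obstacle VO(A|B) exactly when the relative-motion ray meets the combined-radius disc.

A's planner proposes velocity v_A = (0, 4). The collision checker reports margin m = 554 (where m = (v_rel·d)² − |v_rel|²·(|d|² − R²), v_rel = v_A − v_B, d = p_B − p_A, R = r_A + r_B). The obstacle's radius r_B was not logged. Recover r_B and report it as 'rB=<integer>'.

m = 554
d = (-15, -1);  v_rel = (1, 11),  |v_rel|² = 122
v_rel×d = (1)·(-1) − (11)·(-15) = 164
since m = R²·122 − 164²:  R² = (26896 + 554) / 122 = 225
R = √225 = 15  ⇒  r_B = 15 − 7 = 8

rB=8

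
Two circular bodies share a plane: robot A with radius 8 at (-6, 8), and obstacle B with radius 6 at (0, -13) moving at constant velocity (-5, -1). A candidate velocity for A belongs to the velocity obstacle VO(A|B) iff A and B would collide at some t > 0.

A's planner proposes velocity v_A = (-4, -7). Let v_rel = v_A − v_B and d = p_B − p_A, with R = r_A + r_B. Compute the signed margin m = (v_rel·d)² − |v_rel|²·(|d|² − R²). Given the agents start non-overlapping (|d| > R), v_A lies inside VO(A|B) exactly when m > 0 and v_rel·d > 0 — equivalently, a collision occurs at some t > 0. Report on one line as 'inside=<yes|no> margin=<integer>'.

d = (6, -21),  |d|² = 477;  R = 8+6 = 14,  c = 477−14² = 281
v_rel = (1, -6),  |v_rel|² = 37;  v_rel·d = (1)·(6) + (-6)·(-21) = 132
37·t² − 264·t + 281 = 0  ⇒  m = 132² − 37·281 = 7027
m = 7027 > 0,  v_rel·d = 132 > 0  ⇒  inside

inside=yes margin=7027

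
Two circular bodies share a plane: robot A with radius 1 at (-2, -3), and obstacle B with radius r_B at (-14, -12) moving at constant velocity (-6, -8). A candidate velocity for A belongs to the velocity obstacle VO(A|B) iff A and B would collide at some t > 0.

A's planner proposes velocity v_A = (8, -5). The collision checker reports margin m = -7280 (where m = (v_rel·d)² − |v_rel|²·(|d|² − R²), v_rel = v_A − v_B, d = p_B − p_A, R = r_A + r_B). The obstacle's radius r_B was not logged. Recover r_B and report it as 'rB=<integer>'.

m = -7280
d = (-12, -9);  v_rel = (14, 3),  |v_rel|² = 205
v_rel×d = (14)·(-9) − (3)·(-12) = -90
since m = R²·205 − (-90)²:  R² = (8100 + -7280) / 205 = 4
R = √4 = 2  ⇒  r_B = 2 − 1 = 1

rB=1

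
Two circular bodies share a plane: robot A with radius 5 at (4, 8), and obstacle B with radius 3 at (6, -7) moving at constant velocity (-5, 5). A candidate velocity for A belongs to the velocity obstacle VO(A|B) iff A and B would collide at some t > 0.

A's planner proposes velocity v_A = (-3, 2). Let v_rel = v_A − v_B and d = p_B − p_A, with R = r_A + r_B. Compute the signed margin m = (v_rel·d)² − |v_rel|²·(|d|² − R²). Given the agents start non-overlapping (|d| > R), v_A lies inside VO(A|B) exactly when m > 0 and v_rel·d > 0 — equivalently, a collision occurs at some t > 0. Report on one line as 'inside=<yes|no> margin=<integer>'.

d = (2, -15),  |d|² = 229;  R = 5+3 = 8,  c = 229−8² = 165
v_rel = (2, -3),  |v_rel|² = 13;  v_rel·d = (2)·(2) + (-3)·(-15) = 49
13·t² − 98·t + 165 = 0  ⇒  m = 49² − 13·165 = 256
m = 256 > 0,  v_rel·d = 49 > 0  ⇒  inside

inside=yes margin=256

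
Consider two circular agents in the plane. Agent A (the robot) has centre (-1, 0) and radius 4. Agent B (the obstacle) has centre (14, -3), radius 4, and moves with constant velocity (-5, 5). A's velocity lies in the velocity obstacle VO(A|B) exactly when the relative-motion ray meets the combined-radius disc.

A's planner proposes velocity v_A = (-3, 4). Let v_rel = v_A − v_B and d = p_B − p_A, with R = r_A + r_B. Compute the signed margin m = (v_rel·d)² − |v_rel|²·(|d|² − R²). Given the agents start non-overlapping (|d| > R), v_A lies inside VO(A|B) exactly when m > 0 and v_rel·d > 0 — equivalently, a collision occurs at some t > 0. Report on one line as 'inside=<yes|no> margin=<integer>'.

d = (15, -3),  |d|² = 234;  R = 4+4 = 8,  c = 234−8² = 170
v_rel = (2, -1),  |v_rel|² = 5;  v_rel·d = (2)·(15) + (-1)·(-3) = 33
5·t² − 66·t + 170 = 0  ⇒  m = 33² − 5·170 = 239
m = 239 > 0,  v_rel·d = 33 > 0  ⇒  inside

inside=yes margin=239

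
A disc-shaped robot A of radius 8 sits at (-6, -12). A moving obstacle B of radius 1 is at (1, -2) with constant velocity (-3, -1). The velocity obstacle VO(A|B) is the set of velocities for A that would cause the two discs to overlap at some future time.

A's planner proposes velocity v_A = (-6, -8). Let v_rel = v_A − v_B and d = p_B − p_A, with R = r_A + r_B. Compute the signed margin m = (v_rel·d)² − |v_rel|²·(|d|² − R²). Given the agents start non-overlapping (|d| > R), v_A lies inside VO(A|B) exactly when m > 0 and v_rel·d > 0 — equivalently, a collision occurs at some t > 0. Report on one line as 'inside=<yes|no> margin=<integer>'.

d = (7, 10),  |d|² = 149;  R = 8+1 = 9,  c = 149−9² = 68
v_rel = (-3, -7),  |v_rel|² = 58;  v_rel·d = (-3)·(7) + (-7)·(10) = -91
58·t² + 182·t + 68 = 0  ⇒  m = (-91)² − 58·68 = 4337
m = 4337 > 0,  v_rel·d = -91 < 0  ⇒  outside

inside=no margin=4337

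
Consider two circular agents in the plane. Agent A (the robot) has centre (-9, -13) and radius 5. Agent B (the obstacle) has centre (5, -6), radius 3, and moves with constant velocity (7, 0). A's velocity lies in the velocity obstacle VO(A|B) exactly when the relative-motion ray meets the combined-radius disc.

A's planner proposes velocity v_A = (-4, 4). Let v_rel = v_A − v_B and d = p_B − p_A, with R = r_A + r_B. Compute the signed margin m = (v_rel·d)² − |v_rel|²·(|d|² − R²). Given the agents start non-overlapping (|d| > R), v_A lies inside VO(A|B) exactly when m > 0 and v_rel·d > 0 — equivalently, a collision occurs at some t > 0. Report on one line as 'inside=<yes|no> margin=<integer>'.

d = (14, 7),  |d|² = 245;  R = 5+3 = 8,  c = 245−8² = 181
v_rel = (-11, 4),  |v_rel|² = 137;  v_rel·d = (-11)·(14) + (4)·(7) = -126
137·t² + 252·t + 181 = 0  ⇒  m = (-126)² − 137·181 = -8921
m = -8921 < 0,  v_rel·d = -126 < 0  ⇒  outside

inside=no margin=-8921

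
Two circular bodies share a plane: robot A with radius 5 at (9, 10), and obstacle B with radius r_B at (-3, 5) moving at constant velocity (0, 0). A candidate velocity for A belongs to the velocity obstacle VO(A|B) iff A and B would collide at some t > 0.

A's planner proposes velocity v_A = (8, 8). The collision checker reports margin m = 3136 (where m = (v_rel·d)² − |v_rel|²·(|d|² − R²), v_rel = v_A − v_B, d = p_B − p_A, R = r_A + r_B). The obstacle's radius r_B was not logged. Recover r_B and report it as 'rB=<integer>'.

m = 3136
d = (-12, -5);  v_rel = (8, 8),  |v_rel|² = 128
v_rel×d = (8)·(-5) − (8)·(-12) = 56
since m = R²·128 − 56²:  R² = (3136 + 3136) / 128 = 49
R = √49 = 7  ⇒  r_B = 7 − 5 = 2

rB=2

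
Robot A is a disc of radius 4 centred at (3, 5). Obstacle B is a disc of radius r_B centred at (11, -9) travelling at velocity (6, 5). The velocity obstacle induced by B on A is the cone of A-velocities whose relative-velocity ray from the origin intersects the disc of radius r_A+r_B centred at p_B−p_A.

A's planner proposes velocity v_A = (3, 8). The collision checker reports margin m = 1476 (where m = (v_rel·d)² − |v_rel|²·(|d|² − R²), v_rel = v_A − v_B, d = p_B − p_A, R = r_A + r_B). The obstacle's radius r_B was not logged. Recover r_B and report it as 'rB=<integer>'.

m = 1476
d = (8, -14);  v_rel = (-3, 3),  |v_rel|² = 18
v_rel×d = (-3)·(-14) − (3)·(8) = 18
since m = R²·18 − 18²:  R² = (324 + 1476) / 18 = 100
R = √100 = 10  ⇒  r_B = 10 − 4 = 6

rB=6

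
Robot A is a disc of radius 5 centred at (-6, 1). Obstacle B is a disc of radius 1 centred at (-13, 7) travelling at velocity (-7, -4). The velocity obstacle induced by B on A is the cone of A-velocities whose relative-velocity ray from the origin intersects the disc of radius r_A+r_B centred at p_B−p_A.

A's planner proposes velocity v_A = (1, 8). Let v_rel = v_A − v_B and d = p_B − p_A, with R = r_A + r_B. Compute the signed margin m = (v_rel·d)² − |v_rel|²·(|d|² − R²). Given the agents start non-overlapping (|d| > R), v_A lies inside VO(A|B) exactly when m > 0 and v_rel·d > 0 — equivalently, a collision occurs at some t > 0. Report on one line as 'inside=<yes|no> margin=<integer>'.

d = (-7, 6),  |d|² = 85;  R = 5+1 = 6,  c = 85−6² = 49
v_rel = (8, 12),  |v_rel|² = 208;  v_rel·d = (8)·(-7) + (12)·(6) = 16
208·t² − 32·t + 49 = 0  ⇒  m = 16² − 208·49 = -9936
m = -9936 < 0,  v_rel·d = 16 > 0  ⇒  outside

inside=no margin=-9936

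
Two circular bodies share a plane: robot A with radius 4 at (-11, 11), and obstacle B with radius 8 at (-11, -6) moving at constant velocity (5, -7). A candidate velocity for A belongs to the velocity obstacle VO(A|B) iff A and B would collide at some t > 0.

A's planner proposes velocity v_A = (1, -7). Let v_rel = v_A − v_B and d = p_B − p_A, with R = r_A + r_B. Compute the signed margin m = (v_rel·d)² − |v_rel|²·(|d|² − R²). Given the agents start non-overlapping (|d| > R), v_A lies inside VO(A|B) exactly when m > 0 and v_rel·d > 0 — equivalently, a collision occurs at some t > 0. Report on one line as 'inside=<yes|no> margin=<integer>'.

d = (0, -17),  |d|² = 289;  R = 4+8 = 12,  c = 289−12² = 145
v_rel = (-4, 0),  |v_rel|² = 16;  v_rel·d = (-4)·(0) + (0)·(-17) = 0
16·t² − 0·t + 145 = 0  ⇒  m = 0² − 16·145 = -2320
m = -2320 < 0,  v_rel·d = 0 = 0  ⇒  outside

inside=no margin=-2320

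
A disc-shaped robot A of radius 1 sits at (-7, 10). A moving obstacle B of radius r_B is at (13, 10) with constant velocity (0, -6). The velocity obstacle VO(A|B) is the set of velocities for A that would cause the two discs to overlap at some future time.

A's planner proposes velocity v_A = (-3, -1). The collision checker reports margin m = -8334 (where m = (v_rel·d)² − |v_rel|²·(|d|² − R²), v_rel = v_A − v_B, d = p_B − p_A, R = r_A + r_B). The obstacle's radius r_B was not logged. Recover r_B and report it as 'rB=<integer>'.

m = -8334
d = (20, 0);  v_rel = (-3, 5),  |v_rel|² = 34
v_rel×d = (-3)·(0) − (5)·(20) = -100
since m = R²·34 − (-100)²:  R² = (10000 + -8334) / 34 = 49
R = √49 = 7  ⇒  r_B = 7 − 1 = 6

rB=6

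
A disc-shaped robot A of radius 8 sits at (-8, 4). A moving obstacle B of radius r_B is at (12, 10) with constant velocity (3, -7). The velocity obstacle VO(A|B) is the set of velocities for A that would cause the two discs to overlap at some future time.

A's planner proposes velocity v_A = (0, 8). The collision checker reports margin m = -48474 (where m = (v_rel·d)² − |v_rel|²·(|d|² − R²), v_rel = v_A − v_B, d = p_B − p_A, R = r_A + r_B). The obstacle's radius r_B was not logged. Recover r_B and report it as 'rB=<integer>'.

m = -48474
d = (20, 6);  v_rel = (-3, 15),  |v_rel|² = 234
v_rel×d = (-3)·(6) − (15)·(20) = -318
since m = R²·234 − (-318)²:  R² = (101124 + -48474) / 234 = 225
R = √225 = 15  ⇒  r_B = 15 − 8 = 7

rB=7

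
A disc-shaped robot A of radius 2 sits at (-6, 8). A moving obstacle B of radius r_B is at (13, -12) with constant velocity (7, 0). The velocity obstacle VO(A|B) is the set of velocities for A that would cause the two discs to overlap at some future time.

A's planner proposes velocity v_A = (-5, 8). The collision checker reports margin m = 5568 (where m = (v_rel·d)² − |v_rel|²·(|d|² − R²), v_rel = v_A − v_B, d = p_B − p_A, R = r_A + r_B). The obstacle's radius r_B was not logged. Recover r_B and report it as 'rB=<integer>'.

m = 5568
d = (19, -20);  v_rel = (-12, 8),  |v_rel|² = 208
v_rel×d = (-12)·(-20) − (8)·(19) = 88
since m = R²·208 − 88²:  R² = (7744 + 5568) / 208 = 64
R = √64 = 8  ⇒  r_B = 8 − 2 = 6

rB=6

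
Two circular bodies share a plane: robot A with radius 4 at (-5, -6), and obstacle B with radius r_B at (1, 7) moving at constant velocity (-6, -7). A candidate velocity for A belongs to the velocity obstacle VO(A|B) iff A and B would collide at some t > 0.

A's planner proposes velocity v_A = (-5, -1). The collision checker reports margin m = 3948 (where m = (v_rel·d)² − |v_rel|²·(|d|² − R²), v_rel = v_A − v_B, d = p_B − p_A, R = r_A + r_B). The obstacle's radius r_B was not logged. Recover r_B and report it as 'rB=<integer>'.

m = 3948
d = (6, 13);  v_rel = (1, 6),  |v_rel|² = 37
v_rel×d = (1)·(13) − (6)·(6) = -23
since m = R²·37 − (-23)²:  R² = (529 + 3948) / 37 = 121
R = √121 = 11  ⇒  r_B = 11 − 4 = 7

rB=7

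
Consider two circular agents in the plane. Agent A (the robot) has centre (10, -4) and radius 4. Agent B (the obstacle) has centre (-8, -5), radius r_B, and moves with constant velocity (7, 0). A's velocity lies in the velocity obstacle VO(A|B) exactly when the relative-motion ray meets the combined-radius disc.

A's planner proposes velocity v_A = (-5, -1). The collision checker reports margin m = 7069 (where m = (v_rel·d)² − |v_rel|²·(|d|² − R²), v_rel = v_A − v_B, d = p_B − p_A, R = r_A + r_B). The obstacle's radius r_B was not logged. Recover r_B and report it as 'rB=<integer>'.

m = 7069
d = (-18, -1);  v_rel = (-12, -1),  |v_rel|² = 145
v_rel×d = (-12)·(-1) − (-1)·(-18) = -6
since m = R²·145 − (-6)²:  R² = (36 + 7069) / 145 = 49
R = √49 = 7  ⇒  r_B = 7 − 4 = 3

rB=3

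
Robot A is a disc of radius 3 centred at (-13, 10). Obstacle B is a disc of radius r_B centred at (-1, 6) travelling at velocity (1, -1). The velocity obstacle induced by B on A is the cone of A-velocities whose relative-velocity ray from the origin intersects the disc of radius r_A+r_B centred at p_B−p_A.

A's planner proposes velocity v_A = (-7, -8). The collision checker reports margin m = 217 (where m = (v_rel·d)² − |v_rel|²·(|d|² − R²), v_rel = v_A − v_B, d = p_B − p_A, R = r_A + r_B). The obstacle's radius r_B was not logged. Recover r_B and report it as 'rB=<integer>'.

m = 217
d = (12, -4);  v_rel = (-8, -7),  |v_rel|² = 113
v_rel×d = (-8)·(-4) − (-7)·(12) = 116
since m = R²·113 − 116²:  R² = (13456 + 217) / 113 = 121
R = √121 = 11  ⇒  r_B = 11 − 3 = 8

rB=8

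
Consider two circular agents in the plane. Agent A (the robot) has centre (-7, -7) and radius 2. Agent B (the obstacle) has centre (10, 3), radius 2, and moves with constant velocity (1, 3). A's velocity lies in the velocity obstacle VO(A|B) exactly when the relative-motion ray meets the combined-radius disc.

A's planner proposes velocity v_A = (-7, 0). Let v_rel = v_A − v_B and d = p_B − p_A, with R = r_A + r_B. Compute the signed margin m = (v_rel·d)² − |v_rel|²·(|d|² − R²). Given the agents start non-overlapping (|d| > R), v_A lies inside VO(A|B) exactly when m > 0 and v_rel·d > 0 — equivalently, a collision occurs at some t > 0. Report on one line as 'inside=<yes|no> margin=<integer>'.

d = (17, 10),  |d|² = 389;  R = 2+2 = 4,  c = 389−4² = 373
v_rel = (-8, -3),  |v_rel|² = 73;  v_rel·d = (-8)·(17) + (-3)·(10) = -166
73·t² + 332·t + 373 = 0  ⇒  m = (-166)² − 73·373 = 327
m = 327 > 0,  v_rel·d = -166 < 0  ⇒  outside

inside=no margin=327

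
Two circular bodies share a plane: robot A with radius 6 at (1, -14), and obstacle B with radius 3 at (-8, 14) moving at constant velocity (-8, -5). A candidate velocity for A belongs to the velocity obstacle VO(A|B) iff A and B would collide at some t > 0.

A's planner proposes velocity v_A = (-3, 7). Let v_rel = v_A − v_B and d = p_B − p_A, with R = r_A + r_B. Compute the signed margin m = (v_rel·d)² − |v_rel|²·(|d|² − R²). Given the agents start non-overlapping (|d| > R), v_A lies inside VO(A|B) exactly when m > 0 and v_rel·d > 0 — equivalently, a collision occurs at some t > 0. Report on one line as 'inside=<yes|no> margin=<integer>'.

d = (-9, 28),  |d|² = 865;  R = 6+3 = 9,  c = 865−9² = 784
v_rel = (5, 12),  |v_rel|² = 169;  v_rel·d = (5)·(-9) + (12)·(28) = 291
169·t² − 582·t + 784 = 0  ⇒  m = 291² − 169·784 = -47815
m = -47815 < 0,  v_rel·d = 291 > 0  ⇒  outside

inside=no margin=-47815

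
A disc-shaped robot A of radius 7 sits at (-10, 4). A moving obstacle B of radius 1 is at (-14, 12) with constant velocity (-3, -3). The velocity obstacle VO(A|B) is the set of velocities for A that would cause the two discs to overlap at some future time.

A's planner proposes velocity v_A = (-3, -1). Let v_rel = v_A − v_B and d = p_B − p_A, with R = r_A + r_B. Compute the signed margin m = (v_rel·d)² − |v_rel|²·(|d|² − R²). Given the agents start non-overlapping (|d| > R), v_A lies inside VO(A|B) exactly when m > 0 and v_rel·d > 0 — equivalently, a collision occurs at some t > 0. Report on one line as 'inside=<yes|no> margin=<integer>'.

d = (-4, 8),  |d|² = 80;  R = 7+1 = 8,  c = 80−8² = 16
v_rel = (0, 2),  |v_rel|² = 4;  v_rel·d = (0)·(-4) + (2)·(8) = 16
4·t² − 32·t + 16 = 0  ⇒  m = 16² − 4·16 = 192
m = 192 > 0,  v_rel·d = 16 > 0  ⇒  inside

inside=yes margin=192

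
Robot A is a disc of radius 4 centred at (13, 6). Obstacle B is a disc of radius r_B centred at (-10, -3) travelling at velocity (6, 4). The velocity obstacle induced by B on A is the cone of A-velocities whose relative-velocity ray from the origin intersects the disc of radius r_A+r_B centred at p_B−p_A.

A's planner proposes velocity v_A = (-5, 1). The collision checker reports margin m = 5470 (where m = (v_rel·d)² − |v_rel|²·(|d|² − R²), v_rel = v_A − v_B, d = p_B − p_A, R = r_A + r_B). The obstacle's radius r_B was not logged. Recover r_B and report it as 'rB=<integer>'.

m = 5470
d = (-23, -9);  v_rel = (-11, -3),  |v_rel|² = 130
v_rel×d = (-11)·(-9) − (-3)·(-23) = 30
since m = R²·130 − 30²:  R² = (900 + 5470) / 130 = 49
R = √49 = 7  ⇒  r_B = 7 − 4 = 3

rB=3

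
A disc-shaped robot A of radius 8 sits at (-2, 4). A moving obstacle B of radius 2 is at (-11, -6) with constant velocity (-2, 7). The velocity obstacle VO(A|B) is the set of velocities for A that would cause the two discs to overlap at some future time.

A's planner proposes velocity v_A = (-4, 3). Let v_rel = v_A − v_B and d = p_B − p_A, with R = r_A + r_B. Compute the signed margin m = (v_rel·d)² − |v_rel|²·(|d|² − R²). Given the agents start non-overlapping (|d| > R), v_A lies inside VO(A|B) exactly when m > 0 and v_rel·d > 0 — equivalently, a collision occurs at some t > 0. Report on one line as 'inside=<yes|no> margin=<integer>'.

d = (-9, -10),  |d|² = 181;  R = 8+2 = 10,  c = 181−10² = 81
v_rel = (-2, -4),  |v_rel|² = 20;  v_rel·d = (-2)·(-9) + (-4)·(-10) = 58
20·t² − 116·t + 81 = 0  ⇒  m = 58² − 20·81 = 1744
m = 1744 > 0,  v_rel·d = 58 > 0  ⇒  inside

inside=yes margin=1744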